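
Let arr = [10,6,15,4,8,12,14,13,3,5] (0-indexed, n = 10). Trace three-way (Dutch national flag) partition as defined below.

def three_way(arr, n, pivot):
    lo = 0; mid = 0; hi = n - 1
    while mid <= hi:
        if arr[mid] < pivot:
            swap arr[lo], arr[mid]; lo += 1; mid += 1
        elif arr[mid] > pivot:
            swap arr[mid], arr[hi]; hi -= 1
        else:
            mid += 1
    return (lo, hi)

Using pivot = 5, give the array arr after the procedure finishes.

lo=0 mid=0 hi=9
10>5: swap(0,9), hi=8 ⇒ [5,6,15,4,8,12,14,13,3,10]
5=5: mid=1
6>5: swap(1,8), hi=7 ⇒ [5,3,15,4,8,12,14,13,6,10]
3<5: swap(0,1), lo=1 mid=2 ⇒ [3,5,15,4,8,12,14,13,6,10]
15>5: swap(2,7), hi=6 ⇒ [3,5,13,4,8,12,14,15,6,10]
13>5: swap(2,6), hi=5 ⇒ [3,5,14,4,8,12,13,15,6,10]
14>5: swap(2,5), hi=4 ⇒ [3,5,12,4,8,14,13,15,6,10]
12>5: swap(2,4), hi=3 ⇒ [3,5,8,4,12,14,13,15,6,10]
8>5: swap(2,3), hi=2 ⇒ [3,5,4,8,12,14,13,15,6,10]
4<5: swap(1,2), lo=2 mid=3 ⇒ [3,4,5,8,12,14,13,15,6,10]
done. lo=2 hi=2; arr=[3,4,5,8,12,14,13,15,6,10]

[3,4,5,8,12,14,13,15,6,10]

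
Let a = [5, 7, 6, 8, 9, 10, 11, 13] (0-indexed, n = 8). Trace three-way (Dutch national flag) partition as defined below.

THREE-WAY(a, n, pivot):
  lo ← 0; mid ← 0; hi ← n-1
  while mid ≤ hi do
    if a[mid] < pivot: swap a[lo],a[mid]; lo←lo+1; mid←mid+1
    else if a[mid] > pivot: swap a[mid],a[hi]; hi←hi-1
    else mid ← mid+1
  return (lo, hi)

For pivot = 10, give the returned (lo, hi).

lo=0 mid=0 hi=7
5<10: swap(0,0), lo=1 mid=1 ⇒ [5, 7, 6, 8, 9, 10, 11, 13]
7<10: swap(1,1), lo=2 mid=2 ⇒ [5, 7, 6, 8, 9, 10, 11, 13]
6<10: swap(2,2), lo=3 mid=3 ⇒ [5, 7, 6, 8, 9, 10, 11, 13]
8<10: swap(3,3), lo=4 mid=4 ⇒ [5, 7, 6, 8, 9, 10, 11, 13]
9<10: swap(4,4), lo=5 mid=5 ⇒ [5, 7, 6, 8, 9, 10, 11, 13]
10=10: mid=6
11>10: swap(6,7), hi=6 ⇒ [5, 7, 6, 8, 9, 10, 13, 11]
13>10: swap(6,6), hi=5 ⇒ [5, 7, 6, 8, 9, 10, 13, 11]
done. lo=5 hi=5; a=[5, 7, 6, 8, 9, 10, 13, 11]

(5, 5)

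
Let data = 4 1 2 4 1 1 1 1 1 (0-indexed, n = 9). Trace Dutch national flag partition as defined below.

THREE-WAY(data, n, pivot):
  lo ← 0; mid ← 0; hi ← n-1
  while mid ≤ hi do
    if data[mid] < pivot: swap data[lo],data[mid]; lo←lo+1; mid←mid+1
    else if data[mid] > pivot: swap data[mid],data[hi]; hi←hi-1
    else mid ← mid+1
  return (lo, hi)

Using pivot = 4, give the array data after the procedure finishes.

pivot = 4; lo=0, mid=0, hi=8
data[mid]=4=4: mid=1
data[mid]=1<4: swap data[0],data[1]; lo=1,mid=2 → 1 4 2 4 1 1 1 1 1
data[mid]=2<4: swap data[1],data[2]; lo=2,mid=3 → 1 2 4 4 1 1 1 1 1
data[mid]=4=4: mid=4
data[mid]=1<4: swap data[2],data[4]; lo=3,mid=5 → 1 2 1 4 4 1 1 1 1
data[mid]=1<4: swap data[3],data[5]; lo=4,mid=6 → 1 2 1 1 4 4 1 1 1
data[mid]=1<4: swap data[4],data[6]; lo=5,mid=7 → 1 2 1 1 1 4 4 1 1
data[mid]=1<4: swap data[5],data[7]; lo=6,mid=8 → 1 2 1 1 1 1 4 4 1
data[mid]=1<4: swap data[6],data[8]; lo=7,mid=9 → 1 2 1 1 1 1 1 4 4
end: lo=7, hi=8; data = 1 2 1 1 1 1 1 4 4

1 2 1 1 1 1 1 4 4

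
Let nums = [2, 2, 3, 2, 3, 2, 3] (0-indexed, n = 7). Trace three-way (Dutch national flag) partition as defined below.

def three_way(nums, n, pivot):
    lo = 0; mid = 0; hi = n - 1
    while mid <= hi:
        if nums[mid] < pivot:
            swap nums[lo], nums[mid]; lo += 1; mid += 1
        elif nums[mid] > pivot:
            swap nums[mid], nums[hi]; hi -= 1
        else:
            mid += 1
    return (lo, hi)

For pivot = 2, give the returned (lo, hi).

(0, 3)

lo=0 mid=0 hi=6
2=2: mid=1
2=2: mid=2
3>2: swap(2,6), hi=5 ⇒ [2, 2, 3, 2, 3, 2, 3]
3>2: swap(2,5), hi=4 ⇒ [2, 2, 2, 2, 3, 3, 3]
2=2: mid=3
2=2: mid=4
3>2: swap(4,4), hi=3 ⇒ [2, 2, 2, 2, 3, 3, 3]
done. lo=0 hi=3; nums=[2, 2, 2, 2, 3, 3, 3]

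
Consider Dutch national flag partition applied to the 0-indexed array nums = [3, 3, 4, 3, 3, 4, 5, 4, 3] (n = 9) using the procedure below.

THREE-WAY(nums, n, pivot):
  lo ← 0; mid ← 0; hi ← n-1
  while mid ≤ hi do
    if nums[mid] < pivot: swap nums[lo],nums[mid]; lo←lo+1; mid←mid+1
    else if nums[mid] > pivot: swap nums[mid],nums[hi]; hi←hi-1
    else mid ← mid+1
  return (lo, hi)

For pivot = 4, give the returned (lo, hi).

pivot = 4; lo=0, mid=0, hi=8
nums[mid]=3<4: swap nums[0],nums[0]; lo=1,mid=1 → [3, 3, 4, 3, 3, 4, 5, 4, 3]
nums[mid]=3<4: swap nums[1],nums[1]; lo=2,mid=2 → [3, 3, 4, 3, 3, 4, 5, 4, 3]
nums[mid]=4=4: mid=3
nums[mid]=3<4: swap nums[2],nums[3]; lo=3,mid=4 → [3, 3, 3, 4, 3, 4, 5, 4, 3]
nums[mid]=3<4: swap nums[3],nums[4]; lo=4,mid=5 → [3, 3, 3, 3, 4, 4, 5, 4, 3]
nums[mid]=4=4: mid=6
nums[mid]=5>4: swap nums[6],nums[8]; hi=7 → [3, 3, 3, 3, 4, 4, 3, 4, 5]
nums[mid]=3<4: swap nums[4],nums[6]; lo=5,mid=7 → [3, 3, 3, 3, 3, 4, 4, 4, 5]
nums[mid]=4=4: mid=8
end: lo=5, hi=7; nums = [3, 3, 3, 3, 3, 4, 4, 4, 5]

(5, 7)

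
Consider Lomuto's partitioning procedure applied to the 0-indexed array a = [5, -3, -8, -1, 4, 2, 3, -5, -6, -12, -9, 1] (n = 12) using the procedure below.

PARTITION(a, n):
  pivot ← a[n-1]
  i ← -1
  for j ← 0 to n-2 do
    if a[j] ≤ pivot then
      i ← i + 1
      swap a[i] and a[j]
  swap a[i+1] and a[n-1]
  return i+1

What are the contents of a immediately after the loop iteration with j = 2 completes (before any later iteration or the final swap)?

[-3, -8, 5, -1, 4, 2, 3, -5, -6, -12, -9, 1]

pivot = a[11] = 1; i = -1
j=0: a[0]=5 > 1 → no swap
j=1: a[1]=-3 ≤ 1 → i=0, swap a[0],a[1] → [-3, 5, -8, -1, 4, 2, 3, -5, -6, -12, -9, 1]
j=2: a[2]=-8 ≤ 1 → i=1, swap a[1],a[2] → [-3, -8, 5, -1, 4, 2, 3, -5, -6, -12, -9, 1]
(after j=2) a = [-3, -8, 5, -1, 4, 2, 3, -5, -6, -12, -9, 1]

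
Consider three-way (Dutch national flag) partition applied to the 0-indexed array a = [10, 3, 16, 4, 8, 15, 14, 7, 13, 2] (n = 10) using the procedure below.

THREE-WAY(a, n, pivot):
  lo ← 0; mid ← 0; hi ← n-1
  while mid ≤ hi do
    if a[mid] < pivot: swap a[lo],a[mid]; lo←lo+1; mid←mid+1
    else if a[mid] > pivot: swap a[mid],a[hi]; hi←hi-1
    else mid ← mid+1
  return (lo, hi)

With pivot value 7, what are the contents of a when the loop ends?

[2, 3, 4, 7, 15, 14, 8, 13, 16, 10]

lo=0 mid=0 hi=9
10>7: swap(0,9), hi=8 ⇒ [2, 3, 16, 4, 8, 15, 14, 7, 13, 10]
2<7: swap(0,0), lo=1 mid=1 ⇒ [2, 3, 16, 4, 8, 15, 14, 7, 13, 10]
3<7: swap(1,1), lo=2 mid=2 ⇒ [2, 3, 16, 4, 8, 15, 14, 7, 13, 10]
16>7: swap(2,8), hi=7 ⇒ [2, 3, 13, 4, 8, 15, 14, 7, 16, 10]
13>7: swap(2,7), hi=6 ⇒ [2, 3, 7, 4, 8, 15, 14, 13, 16, 10]
7=7: mid=3
4<7: swap(2,3), lo=3 mid=4 ⇒ [2, 3, 4, 7, 8, 15, 14, 13, 16, 10]
8>7: swap(4,6), hi=5 ⇒ [2, 3, 4, 7, 14, 15, 8, 13, 16, 10]
14>7: swap(4,5), hi=4 ⇒ [2, 3, 4, 7, 15, 14, 8, 13, 16, 10]
15>7: swap(4,4), hi=3 ⇒ [2, 3, 4, 7, 15, 14, 8, 13, 16, 10]
done. lo=3 hi=3; a=[2, 3, 4, 7, 15, 14, 8, 13, 16, 10]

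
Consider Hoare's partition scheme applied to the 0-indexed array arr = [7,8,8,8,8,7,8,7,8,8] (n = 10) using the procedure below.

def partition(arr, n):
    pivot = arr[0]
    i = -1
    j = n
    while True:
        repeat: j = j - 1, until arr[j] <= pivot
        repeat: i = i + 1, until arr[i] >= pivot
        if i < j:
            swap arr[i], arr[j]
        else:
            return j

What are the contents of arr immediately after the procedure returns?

[7,7,8,8,8,8,8,7,8,8]

pivot = arr[0] = 7; i = -1, j = 10
j→7 (arr[7]=7≤7), i→0 (arr[0]=7≥7); i<j, swap → [7,8,8,8,8,7,8,7,8,8]
j→5 (arr[5]=7≤7), i→1 (arr[1]=8≥7); i<j, swap → [7,7,8,8,8,8,8,7,8,8]
j→1, i→2; i≥j, return j=1. arr = [7,7,8,8,8,8,8,7,8,8]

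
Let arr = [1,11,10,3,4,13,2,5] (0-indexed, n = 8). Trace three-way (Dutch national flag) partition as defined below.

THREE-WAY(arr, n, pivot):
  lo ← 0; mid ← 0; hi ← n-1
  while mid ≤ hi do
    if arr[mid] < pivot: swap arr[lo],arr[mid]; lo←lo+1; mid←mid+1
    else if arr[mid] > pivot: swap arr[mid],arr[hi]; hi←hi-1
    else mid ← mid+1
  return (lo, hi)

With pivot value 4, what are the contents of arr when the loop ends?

[1,2,3,4,13,10,5,11]

pivot = 4; lo=0, mid=0, hi=7
arr[mid]=1<4: swap arr[0],arr[0]; lo=1,mid=1 → [1,11,10,3,4,13,2,5]
arr[mid]=11>4: swap arr[1],arr[7]; hi=6 → [1,5,10,3,4,13,2,11]
arr[mid]=5>4: swap arr[1],arr[6]; hi=5 → [1,2,10,3,4,13,5,11]
arr[mid]=2<4: swap arr[1],arr[1]; lo=2,mid=2 → [1,2,10,3,4,13,5,11]
arr[mid]=10>4: swap arr[2],arr[5]; hi=4 → [1,2,13,3,4,10,5,11]
arr[mid]=13>4: swap arr[2],arr[4]; hi=3 → [1,2,4,3,13,10,5,11]
arr[mid]=4=4: mid=3
arr[mid]=3<4: swap arr[2],arr[3]; lo=3,mid=4 → [1,2,3,4,13,10,5,11]
end: lo=3, hi=3; arr = [1,2,3,4,13,10,5,11]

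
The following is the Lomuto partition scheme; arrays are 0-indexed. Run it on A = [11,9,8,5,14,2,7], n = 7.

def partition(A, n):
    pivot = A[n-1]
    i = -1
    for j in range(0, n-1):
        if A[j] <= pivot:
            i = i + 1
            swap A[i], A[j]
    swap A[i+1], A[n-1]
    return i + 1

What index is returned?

2

pivot = A[6] = 7; i = -1
j=0: A[0]=11 > 7 → no swap
j=1: A[1]=9 > 7 → no swap
j=2: A[2]=8 > 7 → no swap
j=3: A[3]=5 ≤ 7 → i=0, swap A[0],A[3] → [5,9,8,11,14,2,7]
j=4: A[4]=14 > 7 → no swap
j=5: A[5]=2 ≤ 7 → i=1, swap A[1],A[5] → [5,2,8,11,14,9,7]
final swap A[2],A[6] → [5,2,7,11,14,9,8]; return 2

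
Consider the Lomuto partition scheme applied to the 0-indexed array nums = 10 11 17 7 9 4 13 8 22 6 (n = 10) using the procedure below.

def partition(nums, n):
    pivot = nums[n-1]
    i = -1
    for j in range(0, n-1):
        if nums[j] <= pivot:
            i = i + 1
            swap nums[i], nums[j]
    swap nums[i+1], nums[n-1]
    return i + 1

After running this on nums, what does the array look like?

4 6 17 7 9 10 13 8 22 11

pivot = nums[9] = 6; i = -1
j=0: nums[0]=10 > 6 → no swap
j=1: nums[1]=11 > 6 → no swap
j=2: nums[2]=17 > 6 → no swap
j=3: nums[3]=7 > 6 → no swap
j=4: nums[4]=9 > 6 → no swap
j=5: nums[5]=4 ≤ 6 → i=0, swap nums[0],nums[5] → 4 11 17 7 9 10 13 8 22 6
j=6: nums[6]=13 > 6 → no swap
j=7: nums[7]=8 > 6 → no swap
j=8: nums[8]=22 > 6 → no swap
final swap nums[1],nums[9] → 4 6 17 7 9 10 13 8 22 11; return 1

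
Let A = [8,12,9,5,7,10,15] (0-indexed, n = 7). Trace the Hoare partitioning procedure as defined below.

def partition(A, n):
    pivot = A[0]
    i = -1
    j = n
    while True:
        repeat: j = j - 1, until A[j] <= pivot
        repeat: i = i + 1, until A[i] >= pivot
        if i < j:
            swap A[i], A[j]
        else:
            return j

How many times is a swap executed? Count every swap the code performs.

pivot = A[0] = 8; i = -1, j = 7
j→4 (A[4]=7≤8), i→0 (A[0]=8≥8); i<j, swap → [7,12,9,5,8,10,15]
j→3 (A[3]=5≤8), i→1 (A[1]=12≥8); i<j, swap → [7,5,9,12,8,10,15]
j→1, i→2; i≥j, return j=1. A = [7,5,9,12,8,10,15]

2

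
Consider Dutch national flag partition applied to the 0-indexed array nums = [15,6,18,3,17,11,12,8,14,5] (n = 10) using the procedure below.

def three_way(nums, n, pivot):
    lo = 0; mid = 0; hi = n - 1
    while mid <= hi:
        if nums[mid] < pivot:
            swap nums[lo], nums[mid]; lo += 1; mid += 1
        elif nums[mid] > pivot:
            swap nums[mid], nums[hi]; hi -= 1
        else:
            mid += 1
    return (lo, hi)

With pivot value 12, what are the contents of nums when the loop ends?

lo=0 mid=0 hi=9
15>12: swap(0,9), hi=8 ⇒ [5,6,18,3,17,11,12,8,14,15]
5<12: swap(0,0), lo=1 mid=1 ⇒ [5,6,18,3,17,11,12,8,14,15]
6<12: swap(1,1), lo=2 mid=2 ⇒ [5,6,18,3,17,11,12,8,14,15]
18>12: swap(2,8), hi=7 ⇒ [5,6,14,3,17,11,12,8,18,15]
14>12: swap(2,7), hi=6 ⇒ [5,6,8,3,17,11,12,14,18,15]
8<12: swap(2,2), lo=3 mid=3 ⇒ [5,6,8,3,17,11,12,14,18,15]
3<12: swap(3,3), lo=4 mid=4 ⇒ [5,6,8,3,17,11,12,14,18,15]
17>12: swap(4,6), hi=5 ⇒ [5,6,8,3,12,11,17,14,18,15]
12=12: mid=5
11<12: swap(4,5), lo=5 mid=6 ⇒ [5,6,8,3,11,12,17,14,18,15]
done. lo=5 hi=5; nums=[5,6,8,3,11,12,17,14,18,15]

[5,6,8,3,11,12,17,14,18,15]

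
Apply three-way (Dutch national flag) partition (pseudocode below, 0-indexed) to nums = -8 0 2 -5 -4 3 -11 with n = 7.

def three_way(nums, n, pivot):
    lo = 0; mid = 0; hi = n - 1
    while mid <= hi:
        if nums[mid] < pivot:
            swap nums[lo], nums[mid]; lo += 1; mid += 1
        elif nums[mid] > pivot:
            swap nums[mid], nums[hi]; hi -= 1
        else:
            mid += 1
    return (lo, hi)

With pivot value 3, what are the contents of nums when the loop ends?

pivot = 3; lo=0, mid=0, hi=6
nums[mid]=-8<3: swap nums[0],nums[0]; lo=1,mid=1 → -8 0 2 -5 -4 3 -11
nums[mid]=0<3: swap nums[1],nums[1]; lo=2,mid=2 → -8 0 2 -5 -4 3 -11
nums[mid]=2<3: swap nums[2],nums[2]; lo=3,mid=3 → -8 0 2 -5 -4 3 -11
nums[mid]=-5<3: swap nums[3],nums[3]; lo=4,mid=4 → -8 0 2 -5 -4 3 -11
nums[mid]=-4<3: swap nums[4],nums[4]; lo=5,mid=5 → -8 0 2 -5 -4 3 -11
nums[mid]=3=3: mid=6
nums[mid]=-11<3: swap nums[5],nums[6]; lo=6,mid=7 → -8 0 2 -5 -4 -11 3
end: lo=6, hi=6; nums = -8 0 2 -5 -4 -11 3

-8 0 2 -5 -4 -11 3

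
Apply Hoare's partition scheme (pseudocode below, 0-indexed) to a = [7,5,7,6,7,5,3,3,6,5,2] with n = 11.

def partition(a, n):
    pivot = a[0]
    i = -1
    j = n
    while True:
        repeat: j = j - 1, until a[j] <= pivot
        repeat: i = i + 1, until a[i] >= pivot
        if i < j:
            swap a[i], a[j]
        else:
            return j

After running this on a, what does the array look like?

[2,5,5,6,6,5,3,3,7,7,7]

pivot = a[0] = 7; i = -1, j = 11
j→10 (a[10]=2≤7), i→0 (a[0]=7≥7); i<j, swap → [2,5,7,6,7,5,3,3,6,5,7]
j→9 (a[9]=5≤7), i→2 (a[2]=7≥7); i<j, swap → [2,5,5,6,7,5,3,3,6,7,7]
j→8 (a[8]=6≤7), i→4 (a[4]=7≥7); i<j, swap → [2,5,5,6,6,5,3,3,7,7,7]
j→7, i→8; i≥j, return j=7. a = [2,5,5,6,6,5,3,3,7,7,7]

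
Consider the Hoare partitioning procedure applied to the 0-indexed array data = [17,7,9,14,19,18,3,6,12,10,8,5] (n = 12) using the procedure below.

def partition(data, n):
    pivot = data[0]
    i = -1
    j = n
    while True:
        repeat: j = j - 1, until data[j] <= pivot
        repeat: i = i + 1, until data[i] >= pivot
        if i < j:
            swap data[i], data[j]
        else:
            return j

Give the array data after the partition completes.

pivot=17
j stops at 11 (5), i stops at 0 (17); swap ⇒ [5,7,9,14,19,18,3,6,12,10,8,17]
j stops at 10 (8), i stops at 4 (19); swap ⇒ [5,7,9,14,8,18,3,6,12,10,19,17]
j stops at 9 (10), i stops at 5 (18); swap ⇒ [5,7,9,14,8,10,3,6,12,18,19,17]
j stops at 8, i stops at 9; i≥j ⇒ return 8. data=[5,7,9,14,8,10,3,6,12,18,19,17]

[5,7,9,14,8,10,3,6,12,18,19,17]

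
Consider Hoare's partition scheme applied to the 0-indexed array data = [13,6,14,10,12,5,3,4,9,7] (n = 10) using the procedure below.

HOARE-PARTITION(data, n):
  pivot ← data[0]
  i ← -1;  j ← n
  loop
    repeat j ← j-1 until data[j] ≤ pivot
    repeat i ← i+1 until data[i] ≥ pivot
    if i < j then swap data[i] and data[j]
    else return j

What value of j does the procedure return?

pivot=13
j stops at 9 (7), i stops at 0 (13); swap ⇒ [7,6,14,10,12,5,3,4,9,13]
j stops at 8 (9), i stops at 2 (14); swap ⇒ [7,6,9,10,12,5,3,4,14,13]
j stops at 7, i stops at 8; i≥j ⇒ return 7. data=[7,6,9,10,12,5,3,4,14,13]

7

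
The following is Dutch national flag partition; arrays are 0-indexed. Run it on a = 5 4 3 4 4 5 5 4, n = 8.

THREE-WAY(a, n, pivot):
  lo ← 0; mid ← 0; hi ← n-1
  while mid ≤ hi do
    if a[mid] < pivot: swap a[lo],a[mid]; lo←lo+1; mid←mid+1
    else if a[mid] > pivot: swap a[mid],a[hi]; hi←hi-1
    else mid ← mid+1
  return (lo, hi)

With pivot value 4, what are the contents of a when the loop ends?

lo=0 mid=0 hi=7
5>4: swap(0,7), hi=6 ⇒ 4 4 3 4 4 5 5 5
4=4: mid=1
4=4: mid=2
3<4: swap(0,2), lo=1 mid=3 ⇒ 3 4 4 4 4 5 5 5
4=4: mid=4
4=4: mid=5
5>4: swap(5,6), hi=5 ⇒ 3 4 4 4 4 5 5 5
5>4: swap(5,5), hi=4 ⇒ 3 4 4 4 4 5 5 5
done. lo=1 hi=4; a=3 4 4 4 4 5 5 5

3 4 4 4 4 5 5 5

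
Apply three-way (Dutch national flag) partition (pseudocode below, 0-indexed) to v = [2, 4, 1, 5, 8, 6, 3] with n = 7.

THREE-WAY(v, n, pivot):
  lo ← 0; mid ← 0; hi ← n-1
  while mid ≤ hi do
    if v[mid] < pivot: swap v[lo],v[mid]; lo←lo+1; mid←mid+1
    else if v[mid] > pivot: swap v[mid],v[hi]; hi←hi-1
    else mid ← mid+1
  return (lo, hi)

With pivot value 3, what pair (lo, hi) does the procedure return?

lo=0 mid=0 hi=6
2<3: swap(0,0), lo=1 mid=1 ⇒ [2, 4, 1, 5, 8, 6, 3]
4>3: swap(1,6), hi=5 ⇒ [2, 3, 1, 5, 8, 6, 4]
3=3: mid=2
1<3: swap(1,2), lo=2 mid=3 ⇒ [2, 1, 3, 5, 8, 6, 4]
5>3: swap(3,5), hi=4 ⇒ [2, 1, 3, 6, 8, 5, 4]
6>3: swap(3,4), hi=3 ⇒ [2, 1, 3, 8, 6, 5, 4]
8>3: swap(3,3), hi=2 ⇒ [2, 1, 3, 8, 6, 5, 4]
done. lo=2 hi=2; v=[2, 1, 3, 8, 6, 5, 4]

(2, 2)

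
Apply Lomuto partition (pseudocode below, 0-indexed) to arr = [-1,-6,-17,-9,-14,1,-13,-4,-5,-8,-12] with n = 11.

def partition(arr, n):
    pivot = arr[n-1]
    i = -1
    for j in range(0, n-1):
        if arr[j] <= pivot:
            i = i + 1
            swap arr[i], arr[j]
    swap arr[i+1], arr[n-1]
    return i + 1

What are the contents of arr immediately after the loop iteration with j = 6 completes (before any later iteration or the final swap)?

pivot=-12, i=-1
j=0: -1>-12, skip
j=1: -6>-12, skip
j=2: -17≤-12, i=0, swap(0,2) ⇒ [-17,-6,-1,-9,-14,1,-13,-4,-5,-8,-12]
j=3: -9>-12, skip
j=4: -14≤-12, i=1, swap(1,4) ⇒ [-17,-14,-1,-9,-6,1,-13,-4,-5,-8,-12]
j=5: 1>-12, skip
j=6: -13≤-12, i=2, swap(2,6) ⇒ [-17,-14,-13,-9,-6,1,-1,-4,-5,-8,-12]
(after j=6) arr = [-17,-14,-13,-9,-6,1,-1,-4,-5,-8,-12]

[-17,-14,-13,-9,-6,1,-1,-4,-5,-8,-12]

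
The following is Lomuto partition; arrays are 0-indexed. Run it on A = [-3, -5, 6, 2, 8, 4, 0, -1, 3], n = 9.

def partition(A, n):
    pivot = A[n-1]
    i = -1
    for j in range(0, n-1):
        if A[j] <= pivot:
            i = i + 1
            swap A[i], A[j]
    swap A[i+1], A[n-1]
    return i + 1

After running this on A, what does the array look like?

pivot=3, i=-1
j=0: -3≤3, i=0, swap(0,0) ⇒ [-3, -5, 6, 2, 8, 4, 0, -1, 3]
j=1: -5≤3, i=1, swap(1,1) ⇒ [-3, -5, 6, 2, 8, 4, 0, -1, 3]
j=2: 6>3, skip
j=3: 2≤3, i=2, swap(2,3) ⇒ [-3, -5, 2, 6, 8, 4, 0, -1, 3]
j=4: 8>3, skip
j=5: 4>3, skip
j=6: 0≤3, i=3, swap(3,6) ⇒ [-3, -5, 2, 0, 8, 4, 6, -1, 3]
j=7: -1≤3, i=4, swap(4,7) ⇒ [-3, -5, 2, 0, -1, 4, 6, 8, 3]
swap(5,8) ⇒ [-3, -5, 2, 0, -1, 3, 6, 8, 4]; return 5

[-3, -5, 2, 0, -1, 3, 6, 8, 4]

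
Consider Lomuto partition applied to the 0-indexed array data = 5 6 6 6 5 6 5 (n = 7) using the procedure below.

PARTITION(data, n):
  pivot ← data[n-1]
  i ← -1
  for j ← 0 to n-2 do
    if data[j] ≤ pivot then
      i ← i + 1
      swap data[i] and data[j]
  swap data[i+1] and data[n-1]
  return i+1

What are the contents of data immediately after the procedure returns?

pivot=5, i=-1
j=0: 5≤5, i=0, swap(0,0) ⇒ 5 6 6 6 5 6 5
j=1: 6>5, skip
j=2: 6>5, skip
j=3: 6>5, skip
j=4: 5≤5, i=1, swap(1,4) ⇒ 5 5 6 6 6 6 5
j=5: 6>5, skip
swap(2,6) ⇒ 5 5 5 6 6 6 6; return 2

5 5 5 6 6 6 6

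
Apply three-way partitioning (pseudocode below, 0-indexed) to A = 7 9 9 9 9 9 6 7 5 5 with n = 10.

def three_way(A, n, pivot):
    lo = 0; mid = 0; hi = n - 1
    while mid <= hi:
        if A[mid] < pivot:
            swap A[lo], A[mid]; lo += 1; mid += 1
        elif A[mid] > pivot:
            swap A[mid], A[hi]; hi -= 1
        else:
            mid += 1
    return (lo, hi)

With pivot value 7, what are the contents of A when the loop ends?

5 5 6 7 7 9 9 9 9 9

pivot = 7; lo=0, mid=0, hi=9
A[mid]=7=7: mid=1
A[mid]=9>7: swap A[1],A[9]; hi=8 → 7 5 9 9 9 9 6 7 5 9
A[mid]=5<7: swap A[0],A[1]; lo=1,mid=2 → 5 7 9 9 9 9 6 7 5 9
A[mid]=9>7: swap A[2],A[8]; hi=7 → 5 7 5 9 9 9 6 7 9 9
A[mid]=5<7: swap A[1],A[2]; lo=2,mid=3 → 5 5 7 9 9 9 6 7 9 9
A[mid]=9>7: swap A[3],A[7]; hi=6 → 5 5 7 7 9 9 6 9 9 9
A[mid]=7=7: mid=4
A[mid]=9>7: swap A[4],A[6]; hi=5 → 5 5 7 7 6 9 9 9 9 9
A[mid]=6<7: swap A[2],A[4]; lo=3,mid=5 → 5 5 6 7 7 9 9 9 9 9
A[mid]=9>7: swap A[5],A[5]; hi=4 → 5 5 6 7 7 9 9 9 9 9
end: lo=3, hi=4; A = 5 5 6 7 7 9 9 9 9 9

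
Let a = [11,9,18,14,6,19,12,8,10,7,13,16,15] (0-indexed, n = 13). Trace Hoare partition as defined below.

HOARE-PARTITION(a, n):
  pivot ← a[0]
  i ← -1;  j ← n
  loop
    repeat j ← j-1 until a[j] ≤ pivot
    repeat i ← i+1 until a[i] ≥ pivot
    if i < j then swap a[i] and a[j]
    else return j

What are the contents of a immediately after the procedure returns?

[7,9,10,8,6,19,12,14,18,11,13,16,15]

pivot=11
j stops at 9 (7), i stops at 0 (11); swap ⇒ [7,9,18,14,6,19,12,8,10,11,13,16,15]
j stops at 8 (10), i stops at 2 (18); swap ⇒ [7,9,10,14,6,19,12,8,18,11,13,16,15]
j stops at 7 (8), i stops at 3 (14); swap ⇒ [7,9,10,8,6,19,12,14,18,11,13,16,15]
j stops at 4, i stops at 5; i≥j ⇒ return 4. a=[7,9,10,8,6,19,12,14,18,11,13,16,15]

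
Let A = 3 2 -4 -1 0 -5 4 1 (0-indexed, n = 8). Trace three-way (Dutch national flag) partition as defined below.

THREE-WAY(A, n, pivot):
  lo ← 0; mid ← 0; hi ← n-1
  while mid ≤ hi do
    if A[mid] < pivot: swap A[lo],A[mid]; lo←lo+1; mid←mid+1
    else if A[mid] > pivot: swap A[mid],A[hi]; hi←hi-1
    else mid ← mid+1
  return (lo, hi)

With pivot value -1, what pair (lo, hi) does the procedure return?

pivot = -1; lo=0, mid=0, hi=7
A[mid]=3>-1: swap A[0],A[7]; hi=6 → 1 2 -4 -1 0 -5 4 3
A[mid]=1>-1: swap A[0],A[6]; hi=5 → 4 2 -4 -1 0 -5 1 3
A[mid]=4>-1: swap A[0],A[5]; hi=4 → -5 2 -4 -1 0 4 1 3
A[mid]=-5<-1: swap A[0],A[0]; lo=1,mid=1 → -5 2 -4 -1 0 4 1 3
A[mid]=2>-1: swap A[1],A[4]; hi=3 → -5 0 -4 -1 2 4 1 3
A[mid]=0>-1: swap A[1],A[3]; hi=2 → -5 -1 -4 0 2 4 1 3
A[mid]=-1=-1: mid=2
A[mid]=-4<-1: swap A[1],A[2]; lo=2,mid=3 → -5 -4 -1 0 2 4 1 3
end: lo=2, hi=2; A = -5 -4 -1 0 2 4 1 3

(2, 2)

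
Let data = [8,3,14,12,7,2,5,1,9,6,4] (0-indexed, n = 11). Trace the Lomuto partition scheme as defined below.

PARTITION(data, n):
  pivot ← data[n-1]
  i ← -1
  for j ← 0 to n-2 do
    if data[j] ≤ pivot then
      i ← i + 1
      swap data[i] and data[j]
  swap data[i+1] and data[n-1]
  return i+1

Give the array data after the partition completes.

pivot = data[10] = 4; i = -1
j=0: data[0]=8 > 4 → no swap
j=1: data[1]=3 ≤ 4 → i=0, swap data[0],data[1] → [3,8,14,12,7,2,5,1,9,6,4]
j=2: data[2]=14 > 4 → no swap
j=3: data[3]=12 > 4 → no swap
j=4: data[4]=7 > 4 → no swap
j=5: data[5]=2 ≤ 4 → i=1, swap data[1],data[5] → [3,2,14,12,7,8,5,1,9,6,4]
j=6: data[6]=5 > 4 → no swap
j=7: data[7]=1 ≤ 4 → i=2, swap data[2],data[7] → [3,2,1,12,7,8,5,14,9,6,4]
j=8: data[8]=9 > 4 → no swap
j=9: data[9]=6 > 4 → no swap
final swap data[3],data[10] → [3,2,1,4,7,8,5,14,9,6,12]; return 3

[3,2,1,4,7,8,5,14,9,6,12]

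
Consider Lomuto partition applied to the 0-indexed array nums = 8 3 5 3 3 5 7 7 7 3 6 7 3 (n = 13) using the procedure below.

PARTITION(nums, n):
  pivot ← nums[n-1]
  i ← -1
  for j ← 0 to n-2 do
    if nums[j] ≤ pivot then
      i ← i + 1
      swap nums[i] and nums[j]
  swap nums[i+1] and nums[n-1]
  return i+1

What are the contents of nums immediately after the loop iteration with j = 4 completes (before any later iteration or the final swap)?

3 3 3 8 5 5 7 7 7 3 6 7 3

pivot=3, i=-1
j=0: 8>3, skip
j=1: 3≤3, i=0, swap(0,1) ⇒ 3 8 5 3 3 5 7 7 7 3 6 7 3
j=2: 5>3, skip
j=3: 3≤3, i=1, swap(1,3) ⇒ 3 3 5 8 3 5 7 7 7 3 6 7 3
j=4: 3≤3, i=2, swap(2,4) ⇒ 3 3 3 8 5 5 7 7 7 3 6 7 3
(after j=4) nums = 3 3 3 8 5 5 7 7 7 3 6 7 3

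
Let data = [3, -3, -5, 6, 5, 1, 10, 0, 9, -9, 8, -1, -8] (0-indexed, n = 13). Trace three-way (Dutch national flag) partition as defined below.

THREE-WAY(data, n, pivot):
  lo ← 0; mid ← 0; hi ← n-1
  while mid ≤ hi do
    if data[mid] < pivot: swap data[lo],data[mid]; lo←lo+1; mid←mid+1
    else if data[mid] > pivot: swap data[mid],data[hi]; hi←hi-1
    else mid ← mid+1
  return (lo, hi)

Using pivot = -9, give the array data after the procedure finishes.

pivot = -9; lo=0, mid=0, hi=12
data[mid]=3>-9: swap data[0],data[12]; hi=11 → [-8, -3, -5, 6, 5, 1, 10, 0, 9, -9, 8, -1, 3]
data[mid]=-8>-9: swap data[0],data[11]; hi=10 → [-1, -3, -5, 6, 5, 1, 10, 0, 9, -9, 8, -8, 3]
data[mid]=-1>-9: swap data[0],data[10]; hi=9 → [8, -3, -5, 6, 5, 1, 10, 0, 9, -9, -1, -8, 3]
data[mid]=8>-9: swap data[0],data[9]; hi=8 → [-9, -3, -5, 6, 5, 1, 10, 0, 9, 8, -1, -8, 3]
data[mid]=-9=-9: mid=1
data[mid]=-3>-9: swap data[1],data[8]; hi=7 → [-9, 9, -5, 6, 5, 1, 10, 0, -3, 8, -1, -8, 3]
data[mid]=9>-9: swap data[1],data[7]; hi=6 → [-9, 0, -5, 6, 5, 1, 10, 9, -3, 8, -1, -8, 3]
data[mid]=0>-9: swap data[1],data[6]; hi=5 → [-9, 10, -5, 6, 5, 1, 0, 9, -3, 8, -1, -8, 3]
data[mid]=10>-9: swap data[1],data[5]; hi=4 → [-9, 1, -5, 6, 5, 10, 0, 9, -3, 8, -1, -8, 3]
data[mid]=1>-9: swap data[1],data[4]; hi=3 → [-9, 5, -5, 6, 1, 10, 0, 9, -3, 8, -1, -8, 3]
data[mid]=5>-9: swap data[1],data[3]; hi=2 → [-9, 6, -5, 5, 1, 10, 0, 9, -3, 8, -1, -8, 3]
data[mid]=6>-9: swap data[1],data[2]; hi=1 → [-9, -5, 6, 5, 1, 10, 0, 9, -3, 8, -1, -8, 3]
data[mid]=-5>-9: swap data[1],data[1]; hi=0 → [-9, -5, 6, 5, 1, 10, 0, 9, -3, 8, -1, -8, 3]
end: lo=0, hi=0; data = [-9, -5, 6, 5, 1, 10, 0, 9, -3, 8, -1, -8, 3]

[-9, -5, 6, 5, 1, 10, 0, 9, -3, 8, -1, -8, 3]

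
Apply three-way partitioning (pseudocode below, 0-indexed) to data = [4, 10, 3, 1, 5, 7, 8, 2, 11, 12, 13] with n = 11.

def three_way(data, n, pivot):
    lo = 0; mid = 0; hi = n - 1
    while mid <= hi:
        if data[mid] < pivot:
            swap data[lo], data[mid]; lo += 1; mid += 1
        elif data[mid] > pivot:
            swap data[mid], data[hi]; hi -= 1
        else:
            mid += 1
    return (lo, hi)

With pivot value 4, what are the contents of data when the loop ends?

[2, 3, 1, 4, 7, 8, 5, 11, 12, 13, 10]

lo=0 mid=0 hi=10
4=4: mid=1
10>4: swap(1,10), hi=9 ⇒ [4, 13, 3, 1, 5, 7, 8, 2, 11, 12, 10]
13>4: swap(1,9), hi=8 ⇒ [4, 12, 3, 1, 5, 7, 8, 2, 11, 13, 10]
12>4: swap(1,8), hi=7 ⇒ [4, 11, 3, 1, 5, 7, 8, 2, 12, 13, 10]
11>4: swap(1,7), hi=6 ⇒ [4, 2, 3, 1, 5, 7, 8, 11, 12, 13, 10]
2<4: swap(0,1), lo=1 mid=2 ⇒ [2, 4, 3, 1, 5, 7, 8, 11, 12, 13, 10]
3<4: swap(1,2), lo=2 mid=3 ⇒ [2, 3, 4, 1, 5, 7, 8, 11, 12, 13, 10]
1<4: swap(2,3), lo=3 mid=4 ⇒ [2, 3, 1, 4, 5, 7, 8, 11, 12, 13, 10]
5>4: swap(4,6), hi=5 ⇒ [2, 3, 1, 4, 8, 7, 5, 11, 12, 13, 10]
8>4: swap(4,5), hi=4 ⇒ [2, 3, 1, 4, 7, 8, 5, 11, 12, 13, 10]
7>4: swap(4,4), hi=3 ⇒ [2, 3, 1, 4, 7, 8, 5, 11, 12, 13, 10]
done. lo=3 hi=3; data=[2, 3, 1, 4, 7, 8, 5, 11, 12, 13, 10]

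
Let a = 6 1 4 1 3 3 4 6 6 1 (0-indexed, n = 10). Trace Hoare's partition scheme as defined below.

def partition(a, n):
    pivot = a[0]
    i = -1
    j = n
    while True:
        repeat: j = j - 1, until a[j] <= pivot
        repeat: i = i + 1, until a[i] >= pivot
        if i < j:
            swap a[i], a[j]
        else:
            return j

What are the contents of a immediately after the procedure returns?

pivot = a[0] = 6; i = -1, j = 10
j→9 (a[9]=1≤6), i→0 (a[0]=6≥6); i<j, swap → 1 1 4 1 3 3 4 6 6 6
j→8 (a[8]=6≤6), i→7 (a[7]=6≥6); i<j, swap → 1 1 4 1 3 3 4 6 6 6
j→7, i→8; i≥j, return j=7. a = 1 1 4 1 3 3 4 6 6 6

1 1 4 1 3 3 4 6 6 6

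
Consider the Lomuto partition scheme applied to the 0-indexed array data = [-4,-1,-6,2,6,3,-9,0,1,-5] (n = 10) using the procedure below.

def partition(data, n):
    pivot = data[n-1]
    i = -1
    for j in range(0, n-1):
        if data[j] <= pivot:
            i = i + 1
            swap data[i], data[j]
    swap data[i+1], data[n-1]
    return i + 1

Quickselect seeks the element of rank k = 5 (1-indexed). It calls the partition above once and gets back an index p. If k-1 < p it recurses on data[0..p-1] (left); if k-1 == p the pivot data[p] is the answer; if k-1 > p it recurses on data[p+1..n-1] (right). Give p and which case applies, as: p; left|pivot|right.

pivot = data[9] = -5; i = -1
j=0: data[0]=-4 > -5 → no swap
j=1: data[1]=-1 > -5 → no swap
j=2: data[2]=-6 ≤ -5 → i=0, swap data[0],data[2] → [-6,-1,-4,2,6,3,-9,0,1,-5]
j=3: data[3]=2 > -5 → no swap
j=4: data[4]=6 > -5 → no swap
j=5: data[5]=3 > -5 → no swap
j=6: data[6]=-9 ≤ -5 → i=1, swap data[1],data[6] → [-6,-9,-4,2,6,3,-1,0,1,-5]
j=7: data[7]=0 > -5 → no swap
j=8: data[8]=1 > -5 → no swap
final swap data[2],data[9] → [-6,-9,-5,2,6,3,-1,0,1,-4]; return 2
p = 2; k-1 = 4 > 2 ⇒ right

2; right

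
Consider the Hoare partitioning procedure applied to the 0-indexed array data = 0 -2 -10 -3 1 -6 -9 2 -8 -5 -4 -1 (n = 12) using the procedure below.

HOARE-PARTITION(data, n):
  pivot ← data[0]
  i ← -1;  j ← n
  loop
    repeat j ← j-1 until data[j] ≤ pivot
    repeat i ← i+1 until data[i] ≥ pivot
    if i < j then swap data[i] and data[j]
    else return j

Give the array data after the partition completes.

-1 -2 -10 -3 -4 -6 -9 -5 -8 2 1 0

pivot = data[0] = 0; i = -1, j = 12
j→11 (data[11]=-1≤0), i→0 (data[0]=0≥0); i<j, swap → -1 -2 -10 -3 1 -6 -9 2 -8 -5 -4 0
j→10 (data[10]=-4≤0), i→4 (data[4]=1≥0); i<j, swap → -1 -2 -10 -3 -4 -6 -9 2 -8 -5 1 0
j→9 (data[9]=-5≤0), i→7 (data[7]=2≥0); i<j, swap → -1 -2 -10 -3 -4 -6 -9 -5 -8 2 1 0
j→8, i→9; i≥j, return j=8. data = -1 -2 -10 -3 -4 -6 -9 -5 -8 2 1 0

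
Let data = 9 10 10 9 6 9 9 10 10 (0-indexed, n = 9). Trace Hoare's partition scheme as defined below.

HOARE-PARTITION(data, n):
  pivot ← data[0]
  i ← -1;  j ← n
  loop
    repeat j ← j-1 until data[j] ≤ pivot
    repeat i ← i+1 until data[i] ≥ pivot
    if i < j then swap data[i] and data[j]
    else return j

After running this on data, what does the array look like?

9 9 6 9 10 10 9 10 10

pivot=9
j stops at 6 (9), i stops at 0 (9); swap ⇒ 9 10 10 9 6 9 9 10 10
j stops at 5 (9), i stops at 1 (10); swap ⇒ 9 9 10 9 6 10 9 10 10
j stops at 4 (6), i stops at 2 (10); swap ⇒ 9 9 6 9 10 10 9 10 10
j stops at 3, i stops at 3; i≥j ⇒ return 3. data=9 9 6 9 10 10 9 10 10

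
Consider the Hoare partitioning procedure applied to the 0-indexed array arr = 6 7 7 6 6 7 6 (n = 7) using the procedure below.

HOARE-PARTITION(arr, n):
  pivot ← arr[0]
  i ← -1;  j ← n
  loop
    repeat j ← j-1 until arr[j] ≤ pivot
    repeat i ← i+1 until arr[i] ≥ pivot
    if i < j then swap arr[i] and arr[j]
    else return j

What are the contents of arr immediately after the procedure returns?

pivot = arr[0] = 6; i = -1, j = 7
j→6 (arr[6]=6≤6), i→0 (arr[0]=6≥6); i<j, swap → 6 7 7 6 6 7 6
j→4 (arr[4]=6≤6), i→1 (arr[1]=7≥6); i<j, swap → 6 6 7 6 7 7 6
j→3 (arr[3]=6≤6), i→2 (arr[2]=7≥6); i<j, swap → 6 6 6 7 7 7 6
j→2, i→3; i≥j, return j=2. arr = 6 6 6 7 7 7 6

6 6 6 7 7 7 6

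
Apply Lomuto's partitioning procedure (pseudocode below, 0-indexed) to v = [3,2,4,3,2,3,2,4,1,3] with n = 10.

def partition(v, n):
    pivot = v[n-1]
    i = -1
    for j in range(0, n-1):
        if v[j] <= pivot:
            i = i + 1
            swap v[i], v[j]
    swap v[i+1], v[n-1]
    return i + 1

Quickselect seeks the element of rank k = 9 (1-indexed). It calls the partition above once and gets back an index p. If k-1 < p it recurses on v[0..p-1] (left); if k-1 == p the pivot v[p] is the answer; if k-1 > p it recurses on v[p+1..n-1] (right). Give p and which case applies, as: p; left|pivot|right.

pivot=3, i=-1
j=0: 3≤3, i=0, swap(0,0) ⇒ [3,2,4,3,2,3,2,4,1,3]
j=1: 2≤3, i=1, swap(1,1) ⇒ [3,2,4,3,2,3,2,4,1,3]
j=2: 4>3, skip
j=3: 3≤3, i=2, swap(2,3) ⇒ [3,2,3,4,2,3,2,4,1,3]
j=4: 2≤3, i=3, swap(3,4) ⇒ [3,2,3,2,4,3,2,4,1,3]
j=5: 3≤3, i=4, swap(4,5) ⇒ [3,2,3,2,3,4,2,4,1,3]
j=6: 2≤3, i=5, swap(5,6) ⇒ [3,2,3,2,3,2,4,4,1,3]
j=7: 4>3, skip
j=8: 1≤3, i=6, swap(6,8) ⇒ [3,2,3,2,3,2,1,4,4,3]
swap(7,9) ⇒ [3,2,3,2,3,2,1,3,4,4]; return 7
p = 7; k-1 = 8 > 7 ⇒ right

7; right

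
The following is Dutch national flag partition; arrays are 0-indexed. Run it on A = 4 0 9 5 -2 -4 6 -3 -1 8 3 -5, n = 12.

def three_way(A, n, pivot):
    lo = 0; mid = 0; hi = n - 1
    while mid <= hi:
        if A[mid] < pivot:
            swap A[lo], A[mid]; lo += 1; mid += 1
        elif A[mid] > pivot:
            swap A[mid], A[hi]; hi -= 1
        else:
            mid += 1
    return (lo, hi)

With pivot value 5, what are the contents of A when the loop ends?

4 0 -5 -2 -4 3 -3 -1 5 8 6 9

lo=0 mid=0 hi=11
4<5: swap(0,0), lo=1 mid=1 ⇒ 4 0 9 5 -2 -4 6 -3 -1 8 3 -5
0<5: swap(1,1), lo=2 mid=2 ⇒ 4 0 9 5 -2 -4 6 -3 -1 8 3 -5
9>5: swap(2,11), hi=10 ⇒ 4 0 -5 5 -2 -4 6 -3 -1 8 3 9
-5<5: swap(2,2), lo=3 mid=3 ⇒ 4 0 -5 5 -2 -4 6 -3 -1 8 3 9
5=5: mid=4
-2<5: swap(3,4), lo=4 mid=5 ⇒ 4 0 -5 -2 5 -4 6 -3 -1 8 3 9
-4<5: swap(4,5), lo=5 mid=6 ⇒ 4 0 -5 -2 -4 5 6 -3 -1 8 3 9
6>5: swap(6,10), hi=9 ⇒ 4 0 -5 -2 -4 5 3 -3 -1 8 6 9
3<5: swap(5,6), lo=6 mid=7 ⇒ 4 0 -5 -2 -4 3 5 -3 -1 8 6 9
-3<5: swap(6,7), lo=7 mid=8 ⇒ 4 0 -5 -2 -4 3 -3 5 -1 8 6 9
-1<5: swap(7,8), lo=8 mid=9 ⇒ 4 0 -5 -2 -4 3 -3 -1 5 8 6 9
8>5: swap(9,9), hi=8 ⇒ 4 0 -5 -2 -4 3 -3 -1 5 8 6 9
done. lo=8 hi=8; A=4 0 -5 -2 -4 3 -3 -1 5 8 6 9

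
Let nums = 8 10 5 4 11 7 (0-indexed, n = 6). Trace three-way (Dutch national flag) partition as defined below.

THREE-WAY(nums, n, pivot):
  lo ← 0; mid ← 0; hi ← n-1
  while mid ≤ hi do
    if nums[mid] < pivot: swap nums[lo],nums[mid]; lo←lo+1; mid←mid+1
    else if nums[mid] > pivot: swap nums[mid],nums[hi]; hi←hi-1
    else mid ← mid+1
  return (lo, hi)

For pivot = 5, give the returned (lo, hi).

(1, 1)

pivot = 5; lo=0, mid=0, hi=5
nums[mid]=8>5: swap nums[0],nums[5]; hi=4 → 7 10 5 4 11 8
nums[mid]=7>5: swap nums[0],nums[4]; hi=3 → 11 10 5 4 7 8
nums[mid]=11>5: swap nums[0],nums[3]; hi=2 → 4 10 5 11 7 8
nums[mid]=4<5: swap nums[0],nums[0]; lo=1,mid=1 → 4 10 5 11 7 8
nums[mid]=10>5: swap nums[1],nums[2]; hi=1 → 4 5 10 11 7 8
nums[mid]=5=5: mid=2
end: lo=1, hi=1; nums = 4 5 10 11 7 8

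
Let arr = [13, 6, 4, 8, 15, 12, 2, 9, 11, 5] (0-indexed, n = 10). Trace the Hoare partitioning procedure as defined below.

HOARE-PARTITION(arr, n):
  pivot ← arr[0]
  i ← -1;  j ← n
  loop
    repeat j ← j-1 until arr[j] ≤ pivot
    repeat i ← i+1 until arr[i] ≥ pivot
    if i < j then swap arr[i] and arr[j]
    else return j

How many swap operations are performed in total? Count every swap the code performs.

pivot = arr[0] = 13; i = -1, j = 10
j→9 (arr[9]=5≤13), i→0 (arr[0]=13≥13); i<j, swap → [5, 6, 4, 8, 15, 12, 2, 9, 11, 13]
j→8 (arr[8]=11≤13), i→4 (arr[4]=15≥13); i<j, swap → [5, 6, 4, 8, 11, 12, 2, 9, 15, 13]
j→7, i→8; i≥j, return j=7. arr = [5, 6, 4, 8, 11, 12, 2, 9, 15, 13]

2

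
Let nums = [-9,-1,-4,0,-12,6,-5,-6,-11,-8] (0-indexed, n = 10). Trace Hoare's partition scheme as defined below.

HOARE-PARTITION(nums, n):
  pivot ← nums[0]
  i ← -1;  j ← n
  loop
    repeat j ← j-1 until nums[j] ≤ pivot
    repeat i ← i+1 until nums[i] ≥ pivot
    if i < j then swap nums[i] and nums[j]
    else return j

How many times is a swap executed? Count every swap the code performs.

pivot = nums[0] = -9; i = -1, j = 10
j→8 (nums[8]=-11≤-9), i→0 (nums[0]=-9≥-9); i<j, swap → [-11,-1,-4,0,-12,6,-5,-6,-9,-8]
j→4 (nums[4]=-12≤-9), i→1 (nums[1]=-1≥-9); i<j, swap → [-11,-12,-4,0,-1,6,-5,-6,-9,-8]
j→1, i→2; i≥j, return j=1. nums = [-11,-12,-4,0,-1,6,-5,-6,-9,-8]

2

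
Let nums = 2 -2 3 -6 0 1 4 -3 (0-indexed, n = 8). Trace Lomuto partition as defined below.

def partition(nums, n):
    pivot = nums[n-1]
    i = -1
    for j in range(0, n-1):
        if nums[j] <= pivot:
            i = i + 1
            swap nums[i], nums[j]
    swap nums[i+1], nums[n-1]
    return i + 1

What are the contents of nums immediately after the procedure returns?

-6 -3 3 2 0 1 4 -2

pivot=-3, i=-1
j=0: 2>-3, skip
j=1: -2>-3, skip
j=2: 3>-3, skip
j=3: -6≤-3, i=0, swap(0,3) ⇒ -6 -2 3 2 0 1 4 -3
j=4: 0>-3, skip
j=5: 1>-3, skip
j=6: 4>-3, skip
swap(1,7) ⇒ -6 -3 3 2 0 1 4 -2; return 1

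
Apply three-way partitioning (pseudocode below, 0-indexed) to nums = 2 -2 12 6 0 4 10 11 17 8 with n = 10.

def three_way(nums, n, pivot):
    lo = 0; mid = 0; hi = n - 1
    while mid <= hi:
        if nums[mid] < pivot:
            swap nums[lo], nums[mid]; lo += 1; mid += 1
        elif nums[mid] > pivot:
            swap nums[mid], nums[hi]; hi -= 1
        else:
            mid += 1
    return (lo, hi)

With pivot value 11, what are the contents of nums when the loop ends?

lo=0 mid=0 hi=9
2<11: swap(0,0), lo=1 mid=1 ⇒ 2 -2 12 6 0 4 10 11 17 8
-2<11: swap(1,1), lo=2 mid=2 ⇒ 2 -2 12 6 0 4 10 11 17 8
12>11: swap(2,9), hi=8 ⇒ 2 -2 8 6 0 4 10 11 17 12
8<11: swap(2,2), lo=3 mid=3 ⇒ 2 -2 8 6 0 4 10 11 17 12
6<11: swap(3,3), lo=4 mid=4 ⇒ 2 -2 8 6 0 4 10 11 17 12
0<11: swap(4,4), lo=5 mid=5 ⇒ 2 -2 8 6 0 4 10 11 17 12
4<11: swap(5,5), lo=6 mid=6 ⇒ 2 -2 8 6 0 4 10 11 17 12
10<11: swap(6,6), lo=7 mid=7 ⇒ 2 -2 8 6 0 4 10 11 17 12
11=11: mid=8
17>11: swap(8,8), hi=7 ⇒ 2 -2 8 6 0 4 10 11 17 12
done. lo=7 hi=7; nums=2 -2 8 6 0 4 10 11 17 12

2 -2 8 6 0 4 10 11 17 12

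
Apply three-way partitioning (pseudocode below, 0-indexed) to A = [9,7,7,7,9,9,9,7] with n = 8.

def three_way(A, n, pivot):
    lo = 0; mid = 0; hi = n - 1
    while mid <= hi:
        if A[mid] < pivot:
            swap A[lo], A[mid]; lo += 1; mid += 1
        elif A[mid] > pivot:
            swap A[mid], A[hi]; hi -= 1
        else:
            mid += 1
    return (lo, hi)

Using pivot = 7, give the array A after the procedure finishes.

lo=0 mid=0 hi=7
9>7: swap(0,7), hi=6 ⇒ [7,7,7,7,9,9,9,9]
7=7: mid=1
7=7: mid=2
7=7: mid=3
7=7: mid=4
9>7: swap(4,6), hi=5 ⇒ [7,7,7,7,9,9,9,9]
9>7: swap(4,5), hi=4 ⇒ [7,7,7,7,9,9,9,9]
9>7: swap(4,4), hi=3 ⇒ [7,7,7,7,9,9,9,9]
done. lo=0 hi=3; A=[7,7,7,7,9,9,9,9]

[7,7,7,7,9,9,9,9]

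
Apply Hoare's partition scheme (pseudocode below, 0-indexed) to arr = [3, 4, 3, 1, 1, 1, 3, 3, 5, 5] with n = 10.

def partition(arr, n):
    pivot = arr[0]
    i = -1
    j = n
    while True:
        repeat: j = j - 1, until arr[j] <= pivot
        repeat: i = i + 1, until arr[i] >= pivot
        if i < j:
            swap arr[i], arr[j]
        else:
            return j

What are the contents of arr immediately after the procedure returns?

pivot=3
j stops at 7 (3), i stops at 0 (3); swap ⇒ [3, 4, 3, 1, 1, 1, 3, 3, 5, 5]
j stops at 6 (3), i stops at 1 (4); swap ⇒ [3, 3, 3, 1, 1, 1, 4, 3, 5, 5]
j stops at 5 (1), i stops at 2 (3); swap ⇒ [3, 3, 1, 1, 1, 3, 4, 3, 5, 5]
j stops at 4, i stops at 5; i≥j ⇒ return 4. arr=[3, 3, 1, 1, 1, 3, 4, 3, 5, 5]

[3, 3, 1, 1, 1, 3, 4, 3, 5, 5]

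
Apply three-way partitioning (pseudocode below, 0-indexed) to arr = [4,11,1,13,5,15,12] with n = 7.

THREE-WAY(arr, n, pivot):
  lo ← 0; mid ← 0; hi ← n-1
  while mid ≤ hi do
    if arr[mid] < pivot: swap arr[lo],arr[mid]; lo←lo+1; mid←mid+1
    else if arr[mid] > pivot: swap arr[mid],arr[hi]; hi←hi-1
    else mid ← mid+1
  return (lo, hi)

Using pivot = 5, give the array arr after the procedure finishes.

[4,1,5,13,15,12,11]

pivot = 5; lo=0, mid=0, hi=6
arr[mid]=4<5: swap arr[0],arr[0]; lo=1,mid=1 → [4,11,1,13,5,15,12]
arr[mid]=11>5: swap arr[1],arr[6]; hi=5 → [4,12,1,13,5,15,11]
arr[mid]=12>5: swap arr[1],arr[5]; hi=4 → [4,15,1,13,5,12,11]
arr[mid]=15>5: swap arr[1],arr[4]; hi=3 → [4,5,1,13,15,12,11]
arr[mid]=5=5: mid=2
arr[mid]=1<5: swap arr[1],arr[2]; lo=2,mid=3 → [4,1,5,13,15,12,11]
arr[mid]=13>5: swap arr[3],arr[3]; hi=2 → [4,1,5,13,15,12,11]
end: lo=2, hi=2; arr = [4,1,5,13,15,12,11]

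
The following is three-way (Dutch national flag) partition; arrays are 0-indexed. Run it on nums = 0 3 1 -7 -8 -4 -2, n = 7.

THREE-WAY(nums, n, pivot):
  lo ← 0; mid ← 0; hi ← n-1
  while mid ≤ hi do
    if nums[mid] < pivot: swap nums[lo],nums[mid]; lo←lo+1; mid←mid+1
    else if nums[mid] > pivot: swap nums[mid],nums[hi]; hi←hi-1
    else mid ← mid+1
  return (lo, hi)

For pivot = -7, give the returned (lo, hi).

lo=0 mid=0 hi=6
0>-7: swap(0,6), hi=5 ⇒ -2 3 1 -7 -8 -4 0
-2>-7: swap(0,5), hi=4 ⇒ -4 3 1 -7 -8 -2 0
-4>-7: swap(0,4), hi=3 ⇒ -8 3 1 -7 -4 -2 0
-8<-7: swap(0,0), lo=1 mid=1 ⇒ -8 3 1 -7 -4 -2 0
3>-7: swap(1,3), hi=2 ⇒ -8 -7 1 3 -4 -2 0
-7=-7: mid=2
1>-7: swap(2,2), hi=1 ⇒ -8 -7 1 3 -4 -2 0
done. lo=1 hi=1; nums=-8 -7 1 3 -4 -2 0

(1, 1)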